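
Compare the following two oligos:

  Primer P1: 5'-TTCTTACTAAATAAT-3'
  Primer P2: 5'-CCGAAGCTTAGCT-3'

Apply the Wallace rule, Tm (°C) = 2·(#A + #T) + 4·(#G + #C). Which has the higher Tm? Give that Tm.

Primer P2, 40°C

Primer P1: A+T=13, G+C=2 → Tm = 2(13)+4(2) = 34°C
Primer P2: A+T=6, G+C=7 → Tm = 2(6)+4(7) = 40°C
34°C vs 40°C → primer P2 is higher.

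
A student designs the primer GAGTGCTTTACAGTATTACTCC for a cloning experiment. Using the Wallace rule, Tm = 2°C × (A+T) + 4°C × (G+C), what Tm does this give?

Scanning the sequence gives C=5, G=4, T=8, A=5.
A+T = 13, G+C = 9
Tm = 2(13) + 4(9) = 26 + 36 = 62°C

62°C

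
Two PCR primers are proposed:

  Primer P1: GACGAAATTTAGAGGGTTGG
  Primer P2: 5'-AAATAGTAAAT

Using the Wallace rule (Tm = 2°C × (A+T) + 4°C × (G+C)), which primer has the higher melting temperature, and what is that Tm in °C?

Primer P1, 58°C

Primer P1: A+T=11, G+C=9 → Tm = 2(11)+4(9) = 58°C
Primer P2: A+T=10, G+C=1 → Tm = 2(10)+4(1) = 24°C
58°C vs 24°C → primer P1 is higher.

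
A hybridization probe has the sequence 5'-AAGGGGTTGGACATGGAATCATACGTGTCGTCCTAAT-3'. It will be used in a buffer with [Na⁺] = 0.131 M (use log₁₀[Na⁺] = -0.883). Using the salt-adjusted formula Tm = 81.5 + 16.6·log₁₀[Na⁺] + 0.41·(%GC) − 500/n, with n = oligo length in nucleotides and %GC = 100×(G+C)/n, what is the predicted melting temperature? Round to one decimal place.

Length n = 37. Scanning the sequence gives G=11, C=6, A=10, T=10.
G+C = 17, so %GC = 17/37 × 100 = 45.946%
Salt term: 16.6 × (-0.883) = -14.658
GC term: 0.41 × 45.946 = 18.838; length term: −500/37 = −13.514
Tm = 81.5 + (-14.658) + 18.838 − 13.514 = 72.166 → 72.2°C

72.2°C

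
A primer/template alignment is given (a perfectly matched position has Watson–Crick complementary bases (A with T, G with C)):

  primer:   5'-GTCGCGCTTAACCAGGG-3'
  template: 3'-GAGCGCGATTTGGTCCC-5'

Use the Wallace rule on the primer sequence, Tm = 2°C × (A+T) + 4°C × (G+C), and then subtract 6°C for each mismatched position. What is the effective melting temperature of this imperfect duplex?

44°C

Primer base counts: A=3, T=3, G=6, C=5 → A+T=6, G+C=11
Perfect-match Tm = 2(6) + 4(11) = 12 + 44 = 56°C
Mismatches (positions where the bases are not complementary): 2 (at positions 1, 9)
Effective Tm = 56 − 2×6 = 56 − 12 = 44°C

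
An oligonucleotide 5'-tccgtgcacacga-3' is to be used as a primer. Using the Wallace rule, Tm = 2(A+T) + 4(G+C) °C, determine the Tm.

Base counts: G=3, C=5, T=2, A=3
AT pairs contribute 5, GC pairs contribute 8.
Tm = 2×5 + 4×8 = 42°C

42°C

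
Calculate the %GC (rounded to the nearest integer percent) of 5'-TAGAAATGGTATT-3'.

23%

Scanning the sequence gives T=5, G=3, A=5, C=0.
G+C = 3 + 0 = 3 out of 13 bases
%GC = 3/13 × 100 = 23.08% ≈ 23%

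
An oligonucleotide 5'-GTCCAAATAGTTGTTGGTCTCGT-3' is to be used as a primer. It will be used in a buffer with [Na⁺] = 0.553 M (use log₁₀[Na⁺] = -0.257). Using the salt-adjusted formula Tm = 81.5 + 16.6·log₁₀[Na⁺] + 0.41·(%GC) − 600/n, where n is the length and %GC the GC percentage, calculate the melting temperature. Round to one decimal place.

69.0°C

Length n = 23. Base counts: A=4, C=4, G=6, T=9
G+C = 10, so %GC = 10/23 × 100 = 43.478%
Salt term: 16.6 × (-0.257) = -4.266
GC term: 0.41 × 43.478 = 17.826; length term: −600/23 = −26.087
Tm = 81.5 + (-4.266) + 17.826 − 26.087 = 68.973 → 69.0°C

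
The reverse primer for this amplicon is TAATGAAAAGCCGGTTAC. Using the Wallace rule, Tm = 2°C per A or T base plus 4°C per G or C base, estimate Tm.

Base counts: A=7, C=3, G=4, T=4
AT pairs contribute 11, GC pairs contribute 7.
Tm = 4·7 + 2·11 = 28 + 22 = 50°C

50°C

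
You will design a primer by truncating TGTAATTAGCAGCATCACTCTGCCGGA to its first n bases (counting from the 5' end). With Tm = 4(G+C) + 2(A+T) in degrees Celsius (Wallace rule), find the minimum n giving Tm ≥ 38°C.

First 13 bases: TGTAATTAGCAGC → Tm = 36°C (< 38°C)
First 14 bases: TGTAATTAGCAGCA → Tm = 38°C (≥ 38°C)
Since every base adds ≥2°C, Tm only increases with n, so the threshold is first crossed at n = 14.

n = 14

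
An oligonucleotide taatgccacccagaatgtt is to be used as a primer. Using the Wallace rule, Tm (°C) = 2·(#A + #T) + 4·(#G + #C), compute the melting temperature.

54°C

Counting bases: G=3, C=5, T=5, A=6
So N_AT = 11 and N_GC = 8.
Tm = 2×11 + 4×8 = 54°C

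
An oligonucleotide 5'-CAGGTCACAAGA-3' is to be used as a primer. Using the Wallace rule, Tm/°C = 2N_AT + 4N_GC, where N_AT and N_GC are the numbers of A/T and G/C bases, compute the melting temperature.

T=1, G=3, A=5, C=3
A+T = 6, G+C = 6
Tm = 2×6 + 4×6 = 36°C

36°C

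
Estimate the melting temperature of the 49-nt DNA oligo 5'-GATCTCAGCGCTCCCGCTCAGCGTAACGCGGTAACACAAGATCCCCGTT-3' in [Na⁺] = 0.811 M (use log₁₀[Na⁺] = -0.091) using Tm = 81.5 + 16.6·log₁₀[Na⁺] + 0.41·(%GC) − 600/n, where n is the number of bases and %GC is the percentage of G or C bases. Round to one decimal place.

Length n = 49. Scanning the sequence gives G=11, C=18, A=11, T=9.
G+C = 29, so %GC = 29/49 × 100 = 59.184%
Salt term: 16.6 × (-0.091) = -1.511
GC term: 0.41 × 59.184 = 24.265; length term: −600/49 = −12.245
Tm = 81.5 + (-1.511) + 24.265 − 12.245 = 92.009 → 92.0°C

92.0°C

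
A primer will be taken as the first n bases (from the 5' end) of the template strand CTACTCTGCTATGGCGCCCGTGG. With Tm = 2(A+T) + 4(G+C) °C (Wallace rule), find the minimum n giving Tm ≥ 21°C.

n = 8

First 7 bases: CTACTCT → Tm = 20°C (< 21°C)
First 8 bases: CTACTCTG → Tm = 24°C (≥ 21°C)
Each additional base adds 2°C (A/T) or 4°C (G/C), so Tm is non-decreasing in n; n = 8 is the first length to reach 21°C.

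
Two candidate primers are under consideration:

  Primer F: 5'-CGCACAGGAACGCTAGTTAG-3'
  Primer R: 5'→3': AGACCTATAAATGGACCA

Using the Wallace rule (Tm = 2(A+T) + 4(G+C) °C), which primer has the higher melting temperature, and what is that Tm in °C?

Primer F, 62°C

Primer F: A+T=9, G+C=11 → Tm = 2(9)+4(11) = 62°C
Primer R: A+T=11, G+C=7 → Tm = 2(11)+4(7) = 50°C
62°C vs 50°C → primer F is higher.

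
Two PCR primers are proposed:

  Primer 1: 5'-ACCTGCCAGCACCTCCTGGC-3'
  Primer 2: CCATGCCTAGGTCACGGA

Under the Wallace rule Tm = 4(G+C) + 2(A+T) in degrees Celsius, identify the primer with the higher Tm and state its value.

Primer 1, 68°C

Primer 1: A+T=6, G+C=14 → Tm = 2(6)+4(14) = 68°C
Primer 2: A+T=7, G+C=11 → Tm = 2(7)+4(11) = 58°C
68°C vs 58°C → primer 1 is higher.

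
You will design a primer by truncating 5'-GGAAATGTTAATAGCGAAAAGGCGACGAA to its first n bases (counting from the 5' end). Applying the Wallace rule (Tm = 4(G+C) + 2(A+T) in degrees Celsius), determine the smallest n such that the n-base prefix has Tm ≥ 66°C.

First 23 bases: GGAAATGTTAATAGCGAAAAGGC → Tm = 64°C (< 66°C)
First 24 bases: GGAAATGTTAATAGCGAAAAGGCG → Tm = 68°C (≥ 66°C)
Each additional base adds 2°C (A/T) or 4°C (G/C), so Tm is non-decreasing in n; n = 24 is the first length to reach 66°C.

n = 24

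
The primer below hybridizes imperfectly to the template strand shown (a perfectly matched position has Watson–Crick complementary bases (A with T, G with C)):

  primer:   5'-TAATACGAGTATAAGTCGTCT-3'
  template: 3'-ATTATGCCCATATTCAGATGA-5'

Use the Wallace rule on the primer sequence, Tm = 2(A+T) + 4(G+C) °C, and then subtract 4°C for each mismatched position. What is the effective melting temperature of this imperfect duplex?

44°C

Primer base counts: A=7, T=7, G=4, C=3 → A+T=14, G+C=7
Perfect-match Tm = 2(14) + 4(7) = 28 + 28 = 56°C
Mismatches (positions where the bases are not complementary): 3 (at positions 8, 18, 19)
Effective Tm = 56 − 3×4 = 56 − 12 = 44°C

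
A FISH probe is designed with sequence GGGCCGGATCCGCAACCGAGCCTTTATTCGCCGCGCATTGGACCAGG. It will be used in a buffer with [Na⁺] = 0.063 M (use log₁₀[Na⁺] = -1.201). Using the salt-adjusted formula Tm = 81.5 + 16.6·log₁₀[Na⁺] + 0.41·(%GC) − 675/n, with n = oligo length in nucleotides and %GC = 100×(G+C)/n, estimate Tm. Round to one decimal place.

Length n = 47. Base counts: G=15, C=16, T=8, A=8
G+C = 31, so %GC = 31/47 × 100 = 65.957%
Salt term: 16.6 × (-1.201) = -19.937
GC term: 0.41 × 65.957 = 27.042; length term: −675/47 = −14.362
Tm = 81.5 + (-19.937) + 27.042 − 14.362 = 74.243 → 74.2°C

74.2°C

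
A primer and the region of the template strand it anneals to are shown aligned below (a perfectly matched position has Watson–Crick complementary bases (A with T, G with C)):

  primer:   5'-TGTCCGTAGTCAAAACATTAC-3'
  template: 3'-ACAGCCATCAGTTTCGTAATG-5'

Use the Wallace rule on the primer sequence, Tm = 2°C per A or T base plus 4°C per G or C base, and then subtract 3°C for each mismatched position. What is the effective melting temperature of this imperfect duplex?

52°C

Primer base counts: A=7, T=6, G=3, C=5 → A+T=13, G+C=8
Perfect-match Tm = 2(13) + 4(8) = 26 + 32 = 58°C
Mismatches (positions where the bases are not complementary): 2 (at positions 5, 15)
Effective Tm = 58 − 2×3 = 58 − 6 = 52°C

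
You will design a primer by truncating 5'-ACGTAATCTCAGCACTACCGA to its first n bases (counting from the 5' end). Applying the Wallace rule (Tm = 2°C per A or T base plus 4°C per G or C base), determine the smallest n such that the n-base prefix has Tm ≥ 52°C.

First 17 bases: ACGTAATCTCAGCACTA → Tm = 48°C (< 52°C)
First 18 bases: ACGTAATCTCAGCACTAC → Tm = 52°C (≥ 52°C)
Each additional base adds 2°C (A/T) or 4°C (G/C), so Tm is non-decreasing in n; n = 18 is the first length to reach 52°C.

n = 18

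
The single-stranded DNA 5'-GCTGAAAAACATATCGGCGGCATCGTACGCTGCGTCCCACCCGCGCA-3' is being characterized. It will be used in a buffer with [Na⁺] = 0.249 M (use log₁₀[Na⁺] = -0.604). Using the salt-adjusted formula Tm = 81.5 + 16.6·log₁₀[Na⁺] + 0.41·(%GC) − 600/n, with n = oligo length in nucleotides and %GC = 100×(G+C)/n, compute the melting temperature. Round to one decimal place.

Length n = 47. Counting bases: A=11, C=17, G=12, T=7
G+C = 29, so %GC = 29/47 × 100 = 61.702%
Salt term: 16.6 × (-0.604) = -10.026
GC term: 0.41 × 61.702 = 25.298; length term: −600/47 = −12.766
Tm = 81.5 + (-10.026) + 25.298 − 12.766 = 84.006 → 84.0°C

84.0°C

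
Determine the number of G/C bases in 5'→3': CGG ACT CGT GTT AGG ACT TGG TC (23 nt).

13

Counting bases: C=5, A=3, G=8, T=7
Total G or C: 8 + 5 = 13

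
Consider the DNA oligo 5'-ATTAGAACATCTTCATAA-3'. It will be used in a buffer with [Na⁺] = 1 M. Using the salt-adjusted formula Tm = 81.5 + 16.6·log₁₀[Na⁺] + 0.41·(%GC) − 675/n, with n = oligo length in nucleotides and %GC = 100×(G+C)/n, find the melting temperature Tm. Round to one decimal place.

53.1°C

Length n = 18. A=8, G=1, T=6, C=3
G+C = 4, so %GC = 4/18 × 100 = 22.222%
Salt term: 16.6 × (0) = 0
GC term: 0.41 × 22.222 = 9.111; length term: −675/18 = −37.5
Tm = 81.5 + (0) + 9.111 − 37.5 = 53.111 → 53.1°C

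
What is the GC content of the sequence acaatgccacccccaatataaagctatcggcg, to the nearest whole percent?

50%

Counting bases: G=5, A=11, T=5, C=11
G+C = 5 + 11 = 16 out of 32 bases
%GC = 16/32 × 100 = 50% ≈ 50%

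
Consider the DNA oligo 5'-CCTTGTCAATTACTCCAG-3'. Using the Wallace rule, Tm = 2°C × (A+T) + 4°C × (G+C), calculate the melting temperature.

52°C

Scanning the sequence gives C=6, A=4, G=2, T=6.
A+T = 10, G+C = 8
Tm = 4·8 + 2·10 = 32 + 20 = 52°C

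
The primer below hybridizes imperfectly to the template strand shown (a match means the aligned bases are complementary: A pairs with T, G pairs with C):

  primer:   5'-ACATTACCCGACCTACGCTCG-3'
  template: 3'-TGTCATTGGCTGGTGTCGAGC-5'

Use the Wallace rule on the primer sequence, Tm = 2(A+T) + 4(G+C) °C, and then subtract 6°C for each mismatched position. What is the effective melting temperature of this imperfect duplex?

36°C

Primer base counts: A=5, T=4, G=3, C=9 → A+T=9, G+C=12
Perfect-match Tm = 2(9) + 4(12) = 18 + 48 = 66°C
Mismatches (positions where the bases are not complementary): 5 (at positions 4, 7, 14, 15, 16)
Effective Tm = 66 − 5×6 = 66 − 30 = 36°C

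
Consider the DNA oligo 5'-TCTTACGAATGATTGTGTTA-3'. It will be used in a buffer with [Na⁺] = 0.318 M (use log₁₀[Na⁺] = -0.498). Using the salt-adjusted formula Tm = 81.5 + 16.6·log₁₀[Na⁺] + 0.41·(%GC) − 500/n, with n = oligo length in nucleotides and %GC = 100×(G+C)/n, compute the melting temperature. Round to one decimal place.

Length n = 20. Base counts: T=9, A=5, C=2, G=4
G+C = 6, so %GC = 6/20 × 100 = 30%
Salt term: 16.6 × (-0.498) = -8.267
GC term: 0.41 × 30 = 12.3; length term: −500/20 = −25
Tm = 81.5 + (-8.267) + 12.3 − 25 = 60.533 → 60.5°C

60.5°C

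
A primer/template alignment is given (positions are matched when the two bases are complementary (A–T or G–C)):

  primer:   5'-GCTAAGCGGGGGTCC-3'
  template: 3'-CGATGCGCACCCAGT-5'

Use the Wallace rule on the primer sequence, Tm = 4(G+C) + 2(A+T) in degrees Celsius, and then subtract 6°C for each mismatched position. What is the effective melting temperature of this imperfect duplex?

34°C

Primer base counts: A=2, T=2, G=7, C=4 → A+T=4, G+C=11
Perfect-match Tm = 2(4) + 4(11) = 8 + 44 = 52°C
Mismatches (positions where the bases are not complementary): 3 (at positions 5, 9, 15)
Effective Tm = 52 − 3×6 = 52 − 18 = 34°C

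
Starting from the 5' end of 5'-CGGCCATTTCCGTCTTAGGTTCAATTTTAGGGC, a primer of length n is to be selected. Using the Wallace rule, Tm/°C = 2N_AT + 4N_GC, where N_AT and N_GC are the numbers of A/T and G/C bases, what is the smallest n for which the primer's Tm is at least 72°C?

First 23 bases: CGGCCATTTCCGTCTTAGGTTCA → Tm = 70°C (< 72°C)
First 24 bases: CGGCCATTTCCGTCTTAGGTTCAA → Tm = 72°C (≥ 72°C)
Since every base adds ≥2°C, Tm only increases with n, so the threshold is first crossed at n = 24.

n = 24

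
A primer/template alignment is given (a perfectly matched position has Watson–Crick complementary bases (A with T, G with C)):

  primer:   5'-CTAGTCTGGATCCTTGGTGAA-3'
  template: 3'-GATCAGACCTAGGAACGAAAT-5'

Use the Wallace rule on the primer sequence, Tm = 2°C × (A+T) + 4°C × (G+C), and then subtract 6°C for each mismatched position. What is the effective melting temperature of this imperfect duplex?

44°C

Primer base counts: A=4, T=7, G=6, C=4 → A+T=11, G+C=10
Perfect-match Tm = 2(11) + 4(10) = 22 + 40 = 62°C
Mismatches (positions where the bases are not complementary): 3 (at positions 17, 19, 20)
Effective Tm = 62 − 3×6 = 62 − 18 = 44°C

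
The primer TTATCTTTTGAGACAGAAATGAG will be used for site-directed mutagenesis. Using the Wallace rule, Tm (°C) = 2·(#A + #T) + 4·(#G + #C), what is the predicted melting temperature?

Base counts: C=2, T=8, G=5, A=8
A+T = 16, G+C = 7
Tm = 4·7 + 2·16 = 28 + 32 = 60°C

60°C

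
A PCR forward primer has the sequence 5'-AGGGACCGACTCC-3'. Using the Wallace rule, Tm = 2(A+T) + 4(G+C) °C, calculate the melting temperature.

44°C

Base counts: T=1, C=5, G=4, A=3
A+T = 4, G+C = 9
Tm = 2×4 + 4×9 = 44°C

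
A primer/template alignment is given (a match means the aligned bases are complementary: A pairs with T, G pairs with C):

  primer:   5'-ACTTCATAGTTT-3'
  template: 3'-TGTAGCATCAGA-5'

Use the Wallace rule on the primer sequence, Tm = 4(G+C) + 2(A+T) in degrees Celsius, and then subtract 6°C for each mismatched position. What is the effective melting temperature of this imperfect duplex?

Primer base counts: A=3, T=6, G=1, C=2 → A+T=9, G+C=3
Perfect-match Tm = 2(9) + 4(3) = 18 + 12 = 30°C
Mismatches (positions where the bases are not complementary): 3 (at positions 3, 6, 11)
Effective Tm = 30 − 3×6 = 30 − 18 = 12°C

12°C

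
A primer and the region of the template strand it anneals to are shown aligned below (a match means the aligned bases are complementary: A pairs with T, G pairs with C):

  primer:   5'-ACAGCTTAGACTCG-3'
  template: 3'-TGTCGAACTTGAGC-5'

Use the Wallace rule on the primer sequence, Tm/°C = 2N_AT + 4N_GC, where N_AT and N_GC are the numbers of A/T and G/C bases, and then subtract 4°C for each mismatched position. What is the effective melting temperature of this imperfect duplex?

Primer base counts: A=4, T=3, G=3, C=4 → A+T=7, G+C=7
Perfect-match Tm = 2(7) + 4(7) = 14 + 28 = 42°C
Mismatches (positions where the bases are not complementary): 2 (at positions 8, 9)
Effective Tm = 42 − 2×4 = 42 − 8 = 34°C

34°C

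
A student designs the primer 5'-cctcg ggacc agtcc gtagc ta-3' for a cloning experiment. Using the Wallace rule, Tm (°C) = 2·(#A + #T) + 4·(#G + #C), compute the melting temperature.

Base counts: A=4, C=8, T=4, G=6
So N_AT = 8 and N_GC = 14.
Tm = 2(8) + 4(14) = 16 + 56 = 72°C

72°C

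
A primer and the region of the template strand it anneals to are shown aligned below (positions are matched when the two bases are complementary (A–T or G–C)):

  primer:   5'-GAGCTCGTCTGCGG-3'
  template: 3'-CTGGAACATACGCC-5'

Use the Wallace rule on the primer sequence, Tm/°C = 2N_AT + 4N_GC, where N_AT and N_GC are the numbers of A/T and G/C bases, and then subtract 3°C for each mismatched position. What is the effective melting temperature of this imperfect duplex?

Primer base counts: A=1, T=3, G=6, C=4 → A+T=4, G+C=10
Perfect-match Tm = 2(4) + 4(10) = 8 + 40 = 48°C
Mismatches (positions where the bases are not complementary): 3 (at positions 3, 6, 9)
Effective Tm = 48 − 3×3 = 48 − 9 = 39°C

39°C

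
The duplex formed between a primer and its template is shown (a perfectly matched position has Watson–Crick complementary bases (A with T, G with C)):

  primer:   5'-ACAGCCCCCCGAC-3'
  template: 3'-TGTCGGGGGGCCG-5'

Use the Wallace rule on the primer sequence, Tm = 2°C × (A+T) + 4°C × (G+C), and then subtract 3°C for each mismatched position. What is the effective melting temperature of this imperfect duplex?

43°C

Primer base counts: A=3, T=0, G=2, C=8 → A+T=3, G+C=10
Perfect-match Tm = 2(3) + 4(10) = 6 + 40 = 46°C
Mismatches (positions where the bases are not complementary): 1 (at position 12)
Effective Tm = 46 − 1×3 = 46 − 3 = 43°C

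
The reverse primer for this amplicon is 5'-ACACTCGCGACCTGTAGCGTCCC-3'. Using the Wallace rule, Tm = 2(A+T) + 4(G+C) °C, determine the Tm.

T=4, C=10, G=5, A=4
AT pairs contribute 8, GC pairs contribute 15.
Tm = 2×8 + 4×15 = 76°C

76°C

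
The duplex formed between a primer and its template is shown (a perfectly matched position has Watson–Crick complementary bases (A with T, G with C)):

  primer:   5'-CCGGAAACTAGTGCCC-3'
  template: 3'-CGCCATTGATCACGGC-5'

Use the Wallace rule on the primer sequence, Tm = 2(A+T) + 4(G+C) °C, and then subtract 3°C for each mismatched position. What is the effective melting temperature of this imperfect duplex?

43°C

Primer base counts: A=4, T=2, G=4, C=6 → A+T=6, G+C=10
Perfect-match Tm = 2(6) + 4(10) = 12 + 40 = 52°C
Mismatches (positions where the bases are not complementary): 3 (at positions 1, 5, 16)
Effective Tm = 52 − 3×3 = 52 − 9 = 43°C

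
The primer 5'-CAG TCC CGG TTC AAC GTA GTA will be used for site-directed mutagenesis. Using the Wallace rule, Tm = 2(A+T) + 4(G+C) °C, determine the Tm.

64°C

Scanning the sequence gives C=6, A=5, G=5, T=5.
A+T = 10, G+C = 11
Tm = 4·11 + 2·10 = 44 + 20 = 64°C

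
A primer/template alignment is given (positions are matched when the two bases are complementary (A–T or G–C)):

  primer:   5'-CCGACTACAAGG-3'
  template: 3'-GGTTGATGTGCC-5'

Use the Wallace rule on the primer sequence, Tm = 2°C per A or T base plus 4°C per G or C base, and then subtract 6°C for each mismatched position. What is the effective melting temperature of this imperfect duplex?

Primer base counts: A=4, T=1, G=3, C=4 → A+T=5, G+C=7
Perfect-match Tm = 2(5) + 4(7) = 10 + 28 = 38°C
Mismatches (positions where the bases are not complementary): 2 (at positions 3, 10)
Effective Tm = 38 − 2×6 = 38 − 12 = 26°C

26°C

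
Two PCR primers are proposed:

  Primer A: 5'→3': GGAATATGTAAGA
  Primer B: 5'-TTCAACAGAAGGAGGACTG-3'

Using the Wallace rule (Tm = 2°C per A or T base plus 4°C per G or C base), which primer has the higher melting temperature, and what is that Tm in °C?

Primer B, 56°C

Primer A: A+T=9, G+C=4 → Tm = 2(9)+4(4) = 34°C
Primer B: A+T=10, G+C=9 → Tm = 2(10)+4(9) = 56°C
34°C vs 56°C → primer B is higher.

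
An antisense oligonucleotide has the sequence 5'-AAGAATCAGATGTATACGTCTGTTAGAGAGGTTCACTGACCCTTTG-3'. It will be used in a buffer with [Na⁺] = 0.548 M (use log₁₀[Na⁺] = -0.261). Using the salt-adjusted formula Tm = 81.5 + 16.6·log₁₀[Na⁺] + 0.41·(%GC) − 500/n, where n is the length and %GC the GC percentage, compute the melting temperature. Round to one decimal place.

83.2°C

Length n = 46. G=11, T=14, C=8, A=13
G+C = 19, so %GC = 19/46 × 100 = 41.304%
Salt term: 16.6 × (-0.261) = -4.333
GC term: 0.41 × 41.304 = 16.935; length term: −500/46 = −10.87
Tm = 81.5 + (-4.333) + 16.935 − 10.87 = 83.232 → 83.2°C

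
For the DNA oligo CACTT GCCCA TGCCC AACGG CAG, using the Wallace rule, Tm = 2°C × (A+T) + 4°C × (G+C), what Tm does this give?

76°C

Counting bases: A=5, G=5, T=3, C=10
AT pairs contribute 8, GC pairs contribute 15.
Tm = 2×8 + 4×15 = 76°C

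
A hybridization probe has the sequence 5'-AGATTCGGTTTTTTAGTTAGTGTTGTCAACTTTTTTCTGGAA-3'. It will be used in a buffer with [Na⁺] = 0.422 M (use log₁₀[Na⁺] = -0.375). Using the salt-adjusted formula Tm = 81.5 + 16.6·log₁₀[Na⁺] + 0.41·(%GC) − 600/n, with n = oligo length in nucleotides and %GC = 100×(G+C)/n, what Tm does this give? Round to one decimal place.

Length n = 42. Counting bases: T=21, C=4, G=9, A=8
G+C = 13, so %GC = 13/42 × 100 = 30.952%
Salt term: 16.6 × (-0.375) = -6.225
GC term: 0.41 × 30.952 = 12.69; length term: −600/42 = −14.286
Tm = 81.5 + (-6.225) + 12.69 − 14.286 = 73.679 → 73.7°C

73.7°C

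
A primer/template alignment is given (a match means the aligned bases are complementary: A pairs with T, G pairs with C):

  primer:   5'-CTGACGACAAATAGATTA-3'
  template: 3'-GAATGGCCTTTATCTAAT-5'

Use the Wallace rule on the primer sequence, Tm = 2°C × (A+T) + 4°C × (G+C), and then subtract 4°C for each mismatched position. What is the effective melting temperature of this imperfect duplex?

Primer base counts: A=8, T=4, G=3, C=3 → A+T=12, G+C=6
Perfect-match Tm = 2(12) + 4(6) = 24 + 24 = 48°C
Mismatches (positions where the bases are not complementary): 4 (at positions 3, 6, 7, 8)
Effective Tm = 48 − 4×4 = 48 − 16 = 32°C

32°C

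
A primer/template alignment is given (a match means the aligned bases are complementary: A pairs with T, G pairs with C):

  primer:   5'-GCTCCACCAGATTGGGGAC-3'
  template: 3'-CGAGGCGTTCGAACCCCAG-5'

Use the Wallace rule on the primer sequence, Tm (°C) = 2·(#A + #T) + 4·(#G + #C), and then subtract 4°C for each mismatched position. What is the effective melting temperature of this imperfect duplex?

46°C

Primer base counts: A=4, T=3, G=6, C=6 → A+T=7, G+C=12
Perfect-match Tm = 2(7) + 4(12) = 14 + 48 = 62°C
Mismatches (positions where the bases are not complementary): 4 (at positions 6, 8, 11, 18)
Effective Tm = 62 − 4×4 = 62 − 16 = 46°C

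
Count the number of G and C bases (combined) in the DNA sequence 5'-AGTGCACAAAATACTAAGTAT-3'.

T=5, A=10, G=3, C=3
G+C = 3 + 3 = 6

6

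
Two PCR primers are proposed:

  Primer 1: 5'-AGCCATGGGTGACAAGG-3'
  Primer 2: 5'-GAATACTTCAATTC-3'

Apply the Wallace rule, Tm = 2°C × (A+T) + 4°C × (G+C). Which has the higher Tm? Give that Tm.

Primer 1: A+T=7, G+C=10 → Tm = 2(7)+4(10) = 54°C
Primer 2: A+T=10, G+C=4 → Tm = 2(10)+4(4) = 36°C
54°C vs 36°C → primer 1 is higher.

Primer 1, 54°C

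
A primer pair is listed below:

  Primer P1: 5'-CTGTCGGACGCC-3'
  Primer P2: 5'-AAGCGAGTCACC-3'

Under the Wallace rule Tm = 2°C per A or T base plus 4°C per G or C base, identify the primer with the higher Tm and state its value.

Primer P1, 42°C

Primer P1: A+T=3, G+C=9 → Tm = 2(3)+4(9) = 42°C
Primer P2: A+T=5, G+C=7 → Tm = 2(5)+4(7) = 38°C
42°C vs 38°C → primer P1 is higher.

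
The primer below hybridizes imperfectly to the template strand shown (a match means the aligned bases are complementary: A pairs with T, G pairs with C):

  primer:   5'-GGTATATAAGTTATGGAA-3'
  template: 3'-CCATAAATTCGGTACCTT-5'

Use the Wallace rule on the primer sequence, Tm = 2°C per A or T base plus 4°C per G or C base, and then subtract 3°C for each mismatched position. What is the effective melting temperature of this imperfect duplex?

Primer base counts: A=7, T=6, G=5, C=0 → A+T=13, G+C=5
Perfect-match Tm = 2(13) + 4(5) = 26 + 20 = 46°C
Mismatches (positions where the bases are not complementary): 3 (at positions 6, 11, 12)
Effective Tm = 46 − 3×3 = 46 − 9 = 37°C

37°C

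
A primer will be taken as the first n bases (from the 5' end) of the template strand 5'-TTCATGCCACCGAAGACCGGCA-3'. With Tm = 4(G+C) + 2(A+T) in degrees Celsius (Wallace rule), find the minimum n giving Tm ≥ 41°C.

n = 14

First 13 bases: TTCATGCCACCGA → Tm = 40°C (< 41°C)
First 14 bases: TTCATGCCACCGAA → Tm = 42°C (≥ 41°C)
Each additional base adds 2°C (A/T) or 4°C (G/C), so Tm is non-decreasing in n; n = 14 is the first length to reach 41°C.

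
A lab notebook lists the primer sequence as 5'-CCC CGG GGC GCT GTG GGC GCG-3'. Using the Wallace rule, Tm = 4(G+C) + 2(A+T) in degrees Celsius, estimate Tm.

80°C

Counting bases: G=11, C=8, T=2, A=0
AT pairs contribute 2, GC pairs contribute 19.
Tm = 2(2) + 4(19) = 4 + 76 = 80°C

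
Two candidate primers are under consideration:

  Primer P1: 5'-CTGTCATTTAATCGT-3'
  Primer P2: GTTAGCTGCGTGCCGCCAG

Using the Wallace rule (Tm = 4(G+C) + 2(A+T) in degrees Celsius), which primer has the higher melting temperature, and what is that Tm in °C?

Primer P2, 64°C

Primer P1: A+T=10, G+C=5 → Tm = 2(10)+4(5) = 40°C
Primer P2: A+T=6, G+C=13 → Tm = 2(6)+4(13) = 64°C
40°C vs 64°C → primer P2 is higher.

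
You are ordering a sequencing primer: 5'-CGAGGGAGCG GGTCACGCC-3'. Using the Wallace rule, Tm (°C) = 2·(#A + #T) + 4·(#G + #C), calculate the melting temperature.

Counting bases: G=9, A=3, T=1, C=6
AT pairs contribute 4, GC pairs contribute 15.
Tm = 2(4) + 4(15) = 8 + 60 = 68°C

68°C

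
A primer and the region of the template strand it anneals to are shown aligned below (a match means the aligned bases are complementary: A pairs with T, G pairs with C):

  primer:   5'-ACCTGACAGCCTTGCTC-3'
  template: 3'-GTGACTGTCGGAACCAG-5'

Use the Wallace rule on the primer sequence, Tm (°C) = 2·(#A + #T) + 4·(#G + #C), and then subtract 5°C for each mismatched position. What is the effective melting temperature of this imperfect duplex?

39°C

Primer base counts: A=3, T=4, G=3, C=7 → A+T=7, G+C=10
Perfect-match Tm = 2(7) + 4(10) = 14 + 40 = 54°C
Mismatches (positions where the bases are not complementary): 3 (at positions 1, 2, 15)
Effective Tm = 54 − 3×5 = 54 − 15 = 39°C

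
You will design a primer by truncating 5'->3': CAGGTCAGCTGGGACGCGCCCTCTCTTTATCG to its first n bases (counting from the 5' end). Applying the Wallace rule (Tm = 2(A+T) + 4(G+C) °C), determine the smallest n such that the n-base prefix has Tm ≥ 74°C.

First 20 bases: CAGGTCAGCTGGGACGCGCC → Tm = 70°C (< 74°C)
First 21 bases: CAGGTCAGCTGGGACGCGCCC → Tm = 74°C (≥ 74°C)
Each additional base adds 2°C (A/T) or 4°C (G/C), so Tm is non-decreasing in n; n = 21 is the first length to reach 74°C.

n = 21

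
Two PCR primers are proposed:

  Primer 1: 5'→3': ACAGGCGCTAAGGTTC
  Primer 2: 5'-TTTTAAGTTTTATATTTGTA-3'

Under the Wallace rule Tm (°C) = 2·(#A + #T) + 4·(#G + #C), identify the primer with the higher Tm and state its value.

Primer 1: A+T=7, G+C=9 → Tm = 2(7)+4(9) = 50°C
Primer 2: A+T=18, G+C=2 → Tm = 2(18)+4(2) = 44°C
50°C vs 44°C → primer 1 is higher.

Primer 1, 50°C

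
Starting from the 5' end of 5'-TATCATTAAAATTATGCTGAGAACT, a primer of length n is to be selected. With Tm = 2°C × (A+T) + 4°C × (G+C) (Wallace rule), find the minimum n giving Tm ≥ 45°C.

First 18 bases: TATCATTAAAATTATGCT → Tm = 42°C (< 45°C)
First 19 bases: TATCATTAAAATTATGCTG → Tm = 46°C (≥ 45°C)
Each additional base adds 2°C (A/T) or 4°C (G/C), so Tm is non-decreasing in n; n = 19 is the first length to reach 45°C.

n = 19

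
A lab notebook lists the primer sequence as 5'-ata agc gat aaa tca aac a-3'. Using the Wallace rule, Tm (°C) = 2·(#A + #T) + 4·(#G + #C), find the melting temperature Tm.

48°C

Base counts: A=11, T=3, G=2, C=3
AT pairs contribute 14, GC pairs contribute 5.
Tm = 2(14) + 4(5) = 28 + 20 = 48°C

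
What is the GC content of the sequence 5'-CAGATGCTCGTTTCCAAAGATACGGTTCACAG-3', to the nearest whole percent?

C=8, T=8, A=9, G=7
G+C = 7 + 8 = 15 out of 32 bases
%GC = 15/32 × 100 = 46.88% ≈ 47%

47%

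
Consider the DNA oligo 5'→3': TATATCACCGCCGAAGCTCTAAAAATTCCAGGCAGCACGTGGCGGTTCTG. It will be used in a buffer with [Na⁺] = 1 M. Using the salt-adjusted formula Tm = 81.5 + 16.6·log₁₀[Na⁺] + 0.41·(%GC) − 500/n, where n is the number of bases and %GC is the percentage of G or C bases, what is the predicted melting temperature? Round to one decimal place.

92.8°C

Length n = 50. Base counts: C=14, G=12, A=13, T=11
G+C = 26, so %GC = 26/50 × 100 = 52%
Salt term: 16.6 × (0) = 0
GC term: 0.41 × 52 = 21.32; length term: −500/50 = −10
Tm = 81.5 + (0) + 21.32 − 10 = 92.82 → 92.8°C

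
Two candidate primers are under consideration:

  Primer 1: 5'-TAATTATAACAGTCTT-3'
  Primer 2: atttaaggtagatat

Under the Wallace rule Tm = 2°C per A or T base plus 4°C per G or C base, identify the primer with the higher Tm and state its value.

Primer 1: A+T=13, G+C=3 → Tm = 2(13)+4(3) = 38°C
Primer 2: A+T=12, G+C=3 → Tm = 2(12)+4(3) = 36°C
38°C vs 36°C → primer 1 is higher.

Primer 1, 38°C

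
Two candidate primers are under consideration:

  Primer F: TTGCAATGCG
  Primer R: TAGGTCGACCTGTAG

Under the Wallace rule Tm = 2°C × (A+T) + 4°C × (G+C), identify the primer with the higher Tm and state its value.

Primer R, 46°C

Primer F: A+T=5, G+C=5 → Tm = 2(5)+4(5) = 30°C
Primer R: A+T=7, G+C=8 → Tm = 2(7)+4(8) = 46°C
30°C vs 46°C → primer R is higher.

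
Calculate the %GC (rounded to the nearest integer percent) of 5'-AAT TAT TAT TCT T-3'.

Base counts: T=8, G=0, C=1, A=4
G+C = 0 + 1 = 1 out of 13 bases
%GC = 1/13 × 100 = 7.692% ≈ 8%

8%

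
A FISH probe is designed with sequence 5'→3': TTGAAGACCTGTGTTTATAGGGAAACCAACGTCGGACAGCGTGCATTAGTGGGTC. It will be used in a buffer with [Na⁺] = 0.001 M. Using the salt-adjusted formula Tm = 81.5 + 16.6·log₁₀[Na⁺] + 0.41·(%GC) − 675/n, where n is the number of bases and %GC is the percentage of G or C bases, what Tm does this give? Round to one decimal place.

39.6°C

Length n = 55. Scanning the sequence gives T=14, G=17, A=14, C=10.
G+C = 27, so %GC = 27/55 × 100 = 49.091%
Salt term: 16.6 × (-3) = -49.8
GC term: 0.41 × 49.091 = 20.127; length term: −675/55 = −12.273
Tm = 81.5 + (-49.8) + 20.127 − 12.273 = 39.554 → 39.6°C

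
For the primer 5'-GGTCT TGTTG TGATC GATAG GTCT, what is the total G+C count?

Scanning the sequence gives C=3, G=8, A=3, T=10.
G+C = 8 + 3 = 11

11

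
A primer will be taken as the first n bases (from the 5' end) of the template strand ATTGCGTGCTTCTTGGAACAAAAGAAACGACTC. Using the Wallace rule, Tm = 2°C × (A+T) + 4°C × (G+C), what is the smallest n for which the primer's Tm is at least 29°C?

n = 10

First 9 bases: ATTGCGTGC → Tm = 28°C (< 29°C)
First 10 bases: ATTGCGTGCT → Tm = 30°C (≥ 29°C)
Since every base adds ≥2°C, Tm only increases with n, so the threshold is first crossed at n = 10.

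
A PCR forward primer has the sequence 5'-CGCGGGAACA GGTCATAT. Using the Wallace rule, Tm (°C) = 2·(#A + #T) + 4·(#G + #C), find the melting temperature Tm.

56°C

Scanning the sequence gives G=6, A=5, T=3, C=4.
A+T = 8, G+C = 10
Tm = 2×8 + 4×10 = 56°C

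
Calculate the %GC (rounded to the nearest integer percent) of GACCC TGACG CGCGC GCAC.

A=3, T=1, G=6, C=9
G+C = 6 + 9 = 15 out of 19 bases
%GC = 15/19 × 100 = 78.95% ≈ 79%

79%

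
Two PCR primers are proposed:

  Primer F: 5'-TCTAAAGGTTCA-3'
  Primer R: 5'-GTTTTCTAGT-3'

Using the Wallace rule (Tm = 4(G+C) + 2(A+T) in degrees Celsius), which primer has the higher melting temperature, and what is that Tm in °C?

Primer F, 32°C

Primer F: A+T=8, G+C=4 → Tm = 2(8)+4(4) = 32°C
Primer R: A+T=7, G+C=3 → Tm = 2(7)+4(3) = 26°C
32°C vs 26°C → primer F is higher.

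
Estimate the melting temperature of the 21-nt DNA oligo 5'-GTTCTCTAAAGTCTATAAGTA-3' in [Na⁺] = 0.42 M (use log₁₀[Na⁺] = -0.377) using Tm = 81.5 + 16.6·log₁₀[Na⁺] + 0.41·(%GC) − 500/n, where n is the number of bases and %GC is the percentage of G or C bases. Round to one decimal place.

63.1°C

Length n = 21. Base counts: G=3, A=7, T=8, C=3
G+C = 6, so %GC = 6/21 × 100 = 28.571%
Salt term: 16.6 × (-0.377) = -6.258
GC term: 0.41 × 28.571 = 11.714; length term: −500/21 = −23.81
Tm = 81.5 + (-6.258) + 11.714 − 23.81 = 63.146 → 63.1°C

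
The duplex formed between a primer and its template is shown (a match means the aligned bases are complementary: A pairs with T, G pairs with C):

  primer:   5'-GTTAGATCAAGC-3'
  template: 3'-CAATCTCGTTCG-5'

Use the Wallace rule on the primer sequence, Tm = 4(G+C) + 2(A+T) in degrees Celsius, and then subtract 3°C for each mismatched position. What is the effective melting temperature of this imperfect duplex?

31°C

Primer base counts: A=4, T=3, G=3, C=2 → A+T=7, G+C=5
Perfect-match Tm = 2(7) + 4(5) = 14 + 20 = 34°C
Mismatches (positions where the bases are not complementary): 1 (at position 7)
Effective Tm = 34 − 1×3 = 34 − 3 = 31°C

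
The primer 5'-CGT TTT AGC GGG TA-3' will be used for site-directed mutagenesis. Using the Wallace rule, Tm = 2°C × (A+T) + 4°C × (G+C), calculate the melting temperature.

Base counts: T=5, C=2, G=5, A=2
So N_AT = 7 and N_GC = 7.
Tm = 4·7 + 2·7 = 28 + 14 = 42°C

42°C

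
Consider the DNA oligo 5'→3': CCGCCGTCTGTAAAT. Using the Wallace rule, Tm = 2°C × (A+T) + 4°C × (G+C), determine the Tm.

Base counts: C=5, G=3, A=3, T=4
A+T = 7, G+C = 8
Tm = 4·8 + 2·7 = 32 + 14 = 46°C

46°C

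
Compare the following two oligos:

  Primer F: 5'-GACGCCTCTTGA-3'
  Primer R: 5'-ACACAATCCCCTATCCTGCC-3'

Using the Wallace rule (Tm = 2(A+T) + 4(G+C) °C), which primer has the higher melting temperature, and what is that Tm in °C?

Primer R, 62°C

Primer F: A+T=5, G+C=7 → Tm = 2(5)+4(7) = 38°C
Primer R: A+T=9, G+C=11 → Tm = 2(9)+4(11) = 62°C
38°C vs 62°C → primer R is higher.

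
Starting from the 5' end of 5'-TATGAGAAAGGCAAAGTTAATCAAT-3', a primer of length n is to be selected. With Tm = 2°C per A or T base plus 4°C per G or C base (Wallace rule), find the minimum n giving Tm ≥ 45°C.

n = 17

First 16 bases: TATGAGAAAGGCAAAG → Tm = 44°C (< 45°C)
First 17 bases: TATGAGAAAGGCAAAGT → Tm = 46°C (≥ 45°C)
Since every base adds ≥2°C, Tm only increases with n, so the threshold is first crossed at n = 17.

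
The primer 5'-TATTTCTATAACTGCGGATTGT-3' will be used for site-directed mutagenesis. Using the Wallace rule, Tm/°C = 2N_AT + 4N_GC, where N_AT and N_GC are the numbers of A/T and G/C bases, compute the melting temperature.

58°C

Scanning the sequence gives A=5, T=10, G=4, C=3.
AT pairs contribute 15, GC pairs contribute 7.
Tm = 4·7 + 2·15 = 28 + 30 = 58°C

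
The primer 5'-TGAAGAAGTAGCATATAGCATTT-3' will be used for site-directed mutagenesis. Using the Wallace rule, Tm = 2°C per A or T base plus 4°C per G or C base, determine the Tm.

60°C

Counting bases: G=5, A=9, T=7, C=2
A+T = 16, G+C = 7
Tm = 4·7 + 2·16 = 28 + 32 = 60°C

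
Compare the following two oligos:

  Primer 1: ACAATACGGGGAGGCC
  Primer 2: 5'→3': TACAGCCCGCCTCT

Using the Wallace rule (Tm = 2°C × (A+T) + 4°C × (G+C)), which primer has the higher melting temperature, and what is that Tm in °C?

Primer 1: A+T=6, G+C=10 → Tm = 2(6)+4(10) = 52°C
Primer 2: A+T=5, G+C=9 → Tm = 2(5)+4(9) = 46°C
52°C vs 46°C → primer 1 is higher.

Primer 1, 52°C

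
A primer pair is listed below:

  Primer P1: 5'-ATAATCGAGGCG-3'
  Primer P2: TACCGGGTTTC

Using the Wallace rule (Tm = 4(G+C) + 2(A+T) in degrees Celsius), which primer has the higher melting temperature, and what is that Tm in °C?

Primer P1: A+T=6, G+C=6 → Tm = 2(6)+4(6) = 36°C
Primer P2: A+T=5, G+C=6 → Tm = 2(5)+4(6) = 34°C
36°C vs 34°C → primer P1 is higher.

Primer P1, 36°C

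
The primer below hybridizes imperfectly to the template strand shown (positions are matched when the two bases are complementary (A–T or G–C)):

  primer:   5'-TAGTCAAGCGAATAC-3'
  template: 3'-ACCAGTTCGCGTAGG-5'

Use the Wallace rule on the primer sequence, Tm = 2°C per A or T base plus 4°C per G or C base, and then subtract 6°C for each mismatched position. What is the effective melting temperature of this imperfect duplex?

Primer base counts: A=6, T=3, G=3, C=3 → A+T=9, G+C=6
Perfect-match Tm = 2(9) + 4(6) = 18 + 24 = 42°C
Mismatches (positions where the bases are not complementary): 3 (at positions 2, 11, 14)
Effective Tm = 42 − 3×6 = 42 − 18 = 24°C

24°C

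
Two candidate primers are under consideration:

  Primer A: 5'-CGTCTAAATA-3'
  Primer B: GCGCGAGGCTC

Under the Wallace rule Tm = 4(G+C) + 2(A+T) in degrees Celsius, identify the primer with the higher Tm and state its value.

Primer A: A+T=7, G+C=3 → Tm = 2(7)+4(3) = 26°C
Primer B: A+T=2, G+C=9 → Tm = 2(2)+4(9) = 40°C
26°C vs 40°C → primer B is higher.

Primer B, 40°C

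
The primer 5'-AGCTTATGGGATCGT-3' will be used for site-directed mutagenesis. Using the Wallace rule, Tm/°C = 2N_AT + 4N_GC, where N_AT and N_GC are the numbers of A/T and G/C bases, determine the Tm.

44°C

Counting bases: G=5, C=2, A=3, T=5
A+T = 8, G+C = 7
Tm = 2(8) + 4(7) = 16 + 28 = 44°C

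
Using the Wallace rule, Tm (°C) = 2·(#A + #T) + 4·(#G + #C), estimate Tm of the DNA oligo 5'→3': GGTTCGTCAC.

Counting bases: T=3, G=3, A=1, C=3
A+T = 4, G+C = 6
Tm = 2(4) + 4(6) = 8 + 24 = 32°C

32°C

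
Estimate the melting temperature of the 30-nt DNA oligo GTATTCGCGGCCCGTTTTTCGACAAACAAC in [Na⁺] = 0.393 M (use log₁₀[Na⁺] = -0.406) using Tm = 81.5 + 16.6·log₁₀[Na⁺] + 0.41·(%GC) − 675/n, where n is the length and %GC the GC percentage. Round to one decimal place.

72.8°C

Length n = 30. Scanning the sequence gives C=9, A=7, G=6, T=8.
G+C = 15, so %GC = 15/30 × 100 = 50%
Salt term: 16.6 × (-0.406) = -6.74
GC term: 0.41 × 50 = 20.5; length term: −675/30 = −22.5
Tm = 81.5 + (-6.74) + 20.5 − 22.5 = 72.76 → 72.8°C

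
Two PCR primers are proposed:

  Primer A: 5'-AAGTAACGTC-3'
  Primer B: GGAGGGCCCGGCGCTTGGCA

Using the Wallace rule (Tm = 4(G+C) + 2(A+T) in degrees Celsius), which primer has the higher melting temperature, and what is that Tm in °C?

Primer A: A+T=6, G+C=4 → Tm = 2(6)+4(4) = 28°C
Primer B: A+T=4, G+C=16 → Tm = 2(4)+4(16) = 72°C
28°C vs 72°C → primer B is higher.

Primer B, 72°C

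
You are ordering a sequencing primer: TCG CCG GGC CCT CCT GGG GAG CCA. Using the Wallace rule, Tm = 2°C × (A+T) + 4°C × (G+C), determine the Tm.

Scanning the sequence gives G=9, A=2, C=10, T=3.
A+T = 5, G+C = 19
Tm = 4·19 + 2·5 = 76 + 10 = 86°C

86°C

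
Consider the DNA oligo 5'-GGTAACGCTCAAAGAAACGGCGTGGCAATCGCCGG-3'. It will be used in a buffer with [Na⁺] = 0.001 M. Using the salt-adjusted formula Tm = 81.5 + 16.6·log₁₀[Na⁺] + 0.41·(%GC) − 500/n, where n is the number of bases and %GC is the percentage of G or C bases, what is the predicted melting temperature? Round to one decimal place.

Length n = 35. Base counts: T=4, A=10, G=12, C=9
G+C = 21, so %GC = 21/35 × 100 = 60%
Salt term: 16.6 × (-3) = -49.8
GC term: 0.41 × 60 = 24.6; length term: −500/35 = −14.286
Tm = 81.5 + (-49.8) + 24.6 − 14.286 = 42.014 → 42.0°C

42.0°C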